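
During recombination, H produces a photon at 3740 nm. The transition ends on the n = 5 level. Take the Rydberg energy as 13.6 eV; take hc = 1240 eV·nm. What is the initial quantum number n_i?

n_i = 8

The photon energy is ΔE = hc/λ = 1240 / 3740 = 0.3316 eV.
With Z = 1, ΔE = 13.60 × (1/n_f² − 1/n_i²), so 1/n_f² − 1/n_i² = 0.02438.
With n_f = 5: 1/n_i² = 1/25 − 0.02438 = 0.01562, so n_i ≈ 8.00.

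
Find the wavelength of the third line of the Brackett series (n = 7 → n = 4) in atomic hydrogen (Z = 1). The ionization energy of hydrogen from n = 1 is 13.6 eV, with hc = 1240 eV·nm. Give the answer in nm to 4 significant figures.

2166 nm

The Brackett series terminates on n_f = 4; the third line has n_i = 4+3 = 7.
ΔE = 13.60 × (1/4² − 1/7²) = 0.5724 eV.
λ = 1240 / 0.5724 = 2166 nm.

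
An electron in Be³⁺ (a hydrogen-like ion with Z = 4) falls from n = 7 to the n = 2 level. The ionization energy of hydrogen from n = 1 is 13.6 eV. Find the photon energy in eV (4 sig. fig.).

The Bohr energies scale as Z², so for Z = 4: E_n = −217.6/n² eV.
E_7 = −217.6/49 = −4.441 eV and E_2 = −217.6/4 = −54.40 eV.
The photon energy is |E_7 − E_2| = 49.96 eV.

49.96 eV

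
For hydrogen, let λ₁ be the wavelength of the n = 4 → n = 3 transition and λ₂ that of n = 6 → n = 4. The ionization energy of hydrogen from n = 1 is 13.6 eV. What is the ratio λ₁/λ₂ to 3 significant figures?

0.714

λ ∝ 1/ΔE ∝ 1/(1/n_f² − 1/n_i²), and the Z² and hc factors cancel in the ratio.
λ₁/λ₂ = (1/4² − 1/6²)/(1/3² − 1/4²) = 0.03472/0.04861 = 0.714.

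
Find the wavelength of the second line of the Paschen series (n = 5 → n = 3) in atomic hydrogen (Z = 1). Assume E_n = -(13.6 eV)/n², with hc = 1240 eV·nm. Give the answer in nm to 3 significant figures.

The Paschen series terminates on n_f = 3; the second line has n_i = 3+2 = 5.
ΔE = 13.60 × (1/3² − 1/5²) = 0.9671 eV.
λ = 1240 / 0.9671 = 1280 nm.

1280 nm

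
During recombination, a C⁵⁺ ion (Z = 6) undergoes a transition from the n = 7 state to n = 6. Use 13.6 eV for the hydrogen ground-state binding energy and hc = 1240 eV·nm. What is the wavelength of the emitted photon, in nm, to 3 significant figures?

344 nm

For Z = 6 the level energies scale as Z², so the effective Rydberg energy is 13.6 × 36 = 489.6 eV.
ΔE = 489.6 × (1/6² − 1/7²) = 489.6 × 0.007370 = 3.608 eV.
λ = hc/ΔE = 1240 / 3.608 = 344 nm.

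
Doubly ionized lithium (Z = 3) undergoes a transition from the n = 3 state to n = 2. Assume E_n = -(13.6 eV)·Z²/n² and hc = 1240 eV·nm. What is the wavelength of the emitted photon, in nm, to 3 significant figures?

72.9 nm

For Z = 3 the level energies scale as Z², so the effective Rydberg energy is 13.6 × 9 = 122.4 eV.
ΔE = 122.4 × (1/2² − 1/3²) = 122.4 × 0.1389 = 17.00 eV.
λ = hc/ΔE = 1240 / 17.00 = 72.9 nm.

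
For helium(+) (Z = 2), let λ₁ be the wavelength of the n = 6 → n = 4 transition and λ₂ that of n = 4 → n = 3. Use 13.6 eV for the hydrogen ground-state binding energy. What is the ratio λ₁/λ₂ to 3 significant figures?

λ ∝ 1/ΔE ∝ 1/(1/n_f² − 1/n_i²), and the Z² and hc factors cancel in the ratio.
λ₁/λ₂ = (1/3² − 1/4²)/(1/4² − 1/6²) = 0.04861/0.03472 = 1.40.

1.40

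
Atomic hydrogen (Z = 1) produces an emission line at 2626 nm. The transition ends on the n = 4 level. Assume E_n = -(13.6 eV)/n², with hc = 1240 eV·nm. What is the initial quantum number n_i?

n_i = 6

The photon energy is ΔE = hc/λ = 1240 / 2626 = 0.4722 eV.
With Z = 1, ΔE = 13.60 × (1/n_f² − 1/n_i²), so 1/n_f² − 1/n_i² = 0.03472.
With n_f = 4: 1/n_i² = 1/16 − 0.03472 = 0.02778, so n_i ≈ 6.00.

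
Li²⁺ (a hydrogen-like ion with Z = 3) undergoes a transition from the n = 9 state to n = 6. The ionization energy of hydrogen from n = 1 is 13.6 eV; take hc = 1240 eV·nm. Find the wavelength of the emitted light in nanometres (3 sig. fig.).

For Z = 3 the level energies scale as Z², so the effective Rydberg energy is 13.6 × 9 = 122.4 eV.
ΔE = 122.4 × (1/6² − 1/9²) = 122.4 × 0.01543 = 1.889 eV.
λ = hc/ΔE = 1240 / 1.889 = 656 nm.

656 nm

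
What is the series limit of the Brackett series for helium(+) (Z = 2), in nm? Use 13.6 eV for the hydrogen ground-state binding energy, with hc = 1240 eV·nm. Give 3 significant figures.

365 nm

The Brackett series has lower level n_f = 4; the series limit corresponds to n_i → ∞.
ΔE_max = 13.6 × 4 / 4² = 3.400 eV.
λ_min = 1240 / 3.400 = 365 nm.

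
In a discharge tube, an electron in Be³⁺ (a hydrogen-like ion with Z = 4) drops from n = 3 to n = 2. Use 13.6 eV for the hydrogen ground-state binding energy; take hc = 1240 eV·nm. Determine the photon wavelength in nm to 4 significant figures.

For Z = 4 the level energies scale as Z², so the effective Rydberg energy is 13.6 × 16 = 217.6 eV.
ΔE = 217.6 × (1/2² − 1/3²) = 217.6 × 0.1389 = 30.22 eV.
λ = hc/ΔE = 1240 / 30.22 = 41.03 nm.

41.03 nm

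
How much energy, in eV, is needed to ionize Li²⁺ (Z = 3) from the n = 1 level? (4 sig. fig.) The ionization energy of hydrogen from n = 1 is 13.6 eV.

122.4 eV

E_n = −13.6 Z²/n² = −122.4/n² eV for Z = 3.
E_1 = −122.4/1 = −122.4 eV, so ionization (to E = 0) requires 122.4 eV.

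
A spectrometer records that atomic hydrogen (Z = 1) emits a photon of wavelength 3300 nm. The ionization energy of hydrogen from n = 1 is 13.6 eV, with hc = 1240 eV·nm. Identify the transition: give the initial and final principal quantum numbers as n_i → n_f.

n_i = 9, n_f = 5

The photon energy is ΔE = hc/λ = 1240 / 3300 = 0.3758 eV.
With Z = 1, ΔE = 13.60 × (1/n_f² − 1/n_i²), so 1/n_f² − 1/n_i² = 0.02763.
Trying n_f = 5 gives 1/n_i² = 0.01237, i.e. n_i ≈ 9; this pair matches.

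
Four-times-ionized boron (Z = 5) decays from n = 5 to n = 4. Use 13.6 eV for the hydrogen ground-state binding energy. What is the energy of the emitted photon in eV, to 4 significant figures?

The Bohr energies scale as Z², so for Z = 5: E_n = −340.0/n² eV.
E_5 = −340.0/25 = −13.60 eV and E_4 = −340.0/16 = −21.25 eV.
The photon energy is |E_5 − E_4| = 7.650 eV.

7.650 eV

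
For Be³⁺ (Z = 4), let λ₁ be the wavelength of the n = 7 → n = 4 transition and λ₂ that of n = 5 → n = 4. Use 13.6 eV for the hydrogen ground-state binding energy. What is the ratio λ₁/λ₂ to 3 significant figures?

0.535

λ ∝ 1/ΔE ∝ 1/(1/n_f² − 1/n_i²), and the Z² and hc factors cancel in the ratio.
λ₁/λ₂ = (1/4² − 1/5²)/(1/4² − 1/7²) = 0.02250/0.04209 = 0.535.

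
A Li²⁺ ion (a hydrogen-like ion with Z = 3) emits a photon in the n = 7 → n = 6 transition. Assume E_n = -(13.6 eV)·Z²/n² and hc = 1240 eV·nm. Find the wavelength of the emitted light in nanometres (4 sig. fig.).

For Z = 3 the level energies scale as Z², so the effective Rydberg energy is 13.6 × 9 = 122.4 eV.
ΔE = 122.4 × (1/6² − 1/7²) = 122.4 × 0.007370 = 0.9020 eV.
λ = hc/ΔE = 1240 / 0.9020 = 1375 nm.

1375 nm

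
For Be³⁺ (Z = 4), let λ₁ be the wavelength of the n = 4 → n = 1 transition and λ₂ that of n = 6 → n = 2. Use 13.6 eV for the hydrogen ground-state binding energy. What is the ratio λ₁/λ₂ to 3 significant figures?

0.237

λ ∝ 1/ΔE ∝ 1/(1/n_f² − 1/n_i²), and the Z² and hc factors cancel in the ratio.
λ₁/λ₂ = (1/2² − 1/6²)/(1/1² − 1/4²) = 0.2222/0.9375 = 0.237.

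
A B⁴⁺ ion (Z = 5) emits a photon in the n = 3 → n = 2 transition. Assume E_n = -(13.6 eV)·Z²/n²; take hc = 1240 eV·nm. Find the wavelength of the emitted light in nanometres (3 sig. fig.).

26.3 nm

For Z = 5 the level energies scale as Z², so the effective Rydberg energy is 13.6 × 25 = 340.0 eV.
ΔE = 340.0 × (1/2² − 1/3²) = 340.0 × 0.1389 = 47.22 eV.
λ = hc/ΔE = 1240 / 47.22 = 26.3 nm.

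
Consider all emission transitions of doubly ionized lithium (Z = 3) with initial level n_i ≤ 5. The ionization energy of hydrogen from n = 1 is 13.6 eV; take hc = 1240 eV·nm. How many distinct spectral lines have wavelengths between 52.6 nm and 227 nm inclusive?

4

Enumerate all n_i → n_f pairs with 1 ≤ n_f < n_i ≤ 5 and compute λ = 1240 / [13.6·9·(1/n_f² − 1/n_i²)].
Lines falling in [52.6, 227] nm: 4→2 (54.03 nm), 3→2 (72.94 nm), 5→3 (142.5 nm), 4→3 (208.4 nm).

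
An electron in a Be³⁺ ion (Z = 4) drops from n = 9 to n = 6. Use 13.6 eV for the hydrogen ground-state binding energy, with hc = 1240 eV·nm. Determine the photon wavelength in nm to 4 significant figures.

369.3 nm

For Z = 4 the level energies scale as Z², so the effective Rydberg energy is 13.6 × 16 = 217.6 eV.
ΔE = 217.6 × (1/6² − 1/9²) = 217.6 × 0.01543 = 3.358 eV.
λ = hc/ΔE = 1240 / 3.358 = 369.3 nm.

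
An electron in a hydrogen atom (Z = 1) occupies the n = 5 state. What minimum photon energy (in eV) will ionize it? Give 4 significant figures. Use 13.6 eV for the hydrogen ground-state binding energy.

0.5440 eV

E_5 = −13.60/25 = −0.5440 eV, so ionization (to E = 0) requires 0.5440 eV.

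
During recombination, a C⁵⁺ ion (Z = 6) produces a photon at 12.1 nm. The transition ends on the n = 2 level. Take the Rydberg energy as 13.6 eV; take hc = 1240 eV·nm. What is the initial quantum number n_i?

n_i = 5

The photon energy is ΔE = hc/λ = 1240 / 12.1 = 102.5 eV.
With Z = 6, ΔE = 489.6 × (1/n_f² − 1/n_i²), so 1/n_f² − 1/n_i² = 0.2093.
With n_f = 2: 1/n_i² = 1/4 − 0.2093 = 0.04069, so n_i ≈ 4.96.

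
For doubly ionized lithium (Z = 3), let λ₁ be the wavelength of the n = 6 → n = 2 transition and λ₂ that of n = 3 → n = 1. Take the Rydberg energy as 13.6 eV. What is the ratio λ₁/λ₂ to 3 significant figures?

λ ∝ 1/ΔE ∝ 1/(1/n_f² − 1/n_i²), and the Z² and hc factors cancel in the ratio.
λ₁/λ₂ = (1/1² − 1/3²)/(1/2² − 1/6²) = 0.8889/0.2222 = 4.00.

4.00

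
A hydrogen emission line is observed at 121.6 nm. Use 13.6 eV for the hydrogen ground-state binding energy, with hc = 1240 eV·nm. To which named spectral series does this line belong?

ΔE = 1240/121.6 = 10.20 eV.
This matches 13.6 × (1/1² − 1/2²), so n_f = 1: the Lyman series.

Lyman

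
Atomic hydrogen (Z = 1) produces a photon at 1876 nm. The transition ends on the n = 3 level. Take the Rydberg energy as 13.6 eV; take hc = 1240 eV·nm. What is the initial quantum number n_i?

The photon energy is ΔE = hc/λ = 1240 / 1876 = 0.6610 eV.
With Z = 1, ΔE = 13.60 × (1/n_f² − 1/n_i²), so 1/n_f² − 1/n_i² = 0.04860.
With n_f = 3: 1/n_i² = 1/9 − 0.04860 = 0.06251, so n_i ≈ 4.00.

n_i = 4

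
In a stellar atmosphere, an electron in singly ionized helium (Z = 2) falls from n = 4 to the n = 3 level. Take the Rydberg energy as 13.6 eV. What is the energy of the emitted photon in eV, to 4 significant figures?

The Bohr energies scale as Z², so for Z = 2: E_n = −54.40/n² eV.
E_4 = −54.40/16 = −3.400 eV and E_3 = −54.40/9 = −6.044 eV.
The photon energy is |E_4 − E_3| = 2.644 eV.

2.644 eV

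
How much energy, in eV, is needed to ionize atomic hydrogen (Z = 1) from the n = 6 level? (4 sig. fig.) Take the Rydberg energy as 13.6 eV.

E_6 = −13.60/36 = −0.3778 eV, so ionization (to E = 0) requires 0.3778 eV.

0.3778 eV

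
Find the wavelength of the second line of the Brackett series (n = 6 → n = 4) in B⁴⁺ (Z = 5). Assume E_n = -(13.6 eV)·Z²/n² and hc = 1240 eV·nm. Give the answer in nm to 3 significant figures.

105 nm

The Brackett series terminates on n_f = 4; the second line has n_i = 4+2 = 6.
ΔE = 340.0 × (1/4² − 1/6²) = 11.81 eV.
λ = 1240 / 11.81 = 105 nm.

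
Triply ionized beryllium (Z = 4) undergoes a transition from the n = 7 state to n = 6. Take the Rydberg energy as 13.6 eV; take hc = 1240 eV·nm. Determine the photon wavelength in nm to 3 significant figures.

For Z = 4 the level energies scale as Z², so the effective Rydberg energy is 13.6 × 16 = 217.6 eV.
ΔE = 217.6 × (1/6² − 1/7²) = 217.6 × 0.007370 = 1.604 eV.
λ = hc/ΔE = 1240 / 1.604 = 773 nm.

773 nm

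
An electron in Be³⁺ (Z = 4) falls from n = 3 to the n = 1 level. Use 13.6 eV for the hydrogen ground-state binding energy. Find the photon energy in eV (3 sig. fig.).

193 eV

The Bohr energies scale as Z², so for Z = 4: E_n = −217.6/n² eV.
E_3 = −217.6/9 = −24.18 eV and E_1 = −217.6/1 = −217.6 eV.
The photon energy is |E_3 − E_1| = 193 eV.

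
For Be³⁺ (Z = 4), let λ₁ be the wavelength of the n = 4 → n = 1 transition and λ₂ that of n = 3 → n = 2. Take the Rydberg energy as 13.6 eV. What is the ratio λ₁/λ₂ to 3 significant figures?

λ ∝ 1/ΔE ∝ 1/(1/n_f² − 1/n_i²), and the Z² and hc factors cancel in the ratio.
λ₁/λ₂ = (1/2² − 1/3²)/(1/1² − 1/4²) = 0.1389/0.9375 = 0.148.

0.148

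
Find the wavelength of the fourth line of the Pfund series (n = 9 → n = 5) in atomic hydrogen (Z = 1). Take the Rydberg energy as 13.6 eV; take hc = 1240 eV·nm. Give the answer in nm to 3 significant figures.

The Pfund series terminates on n_f = 5; the fourth line has n_i = 5+4 = 9.
ΔE = 13.60 × (1/5² − 1/9²) = 0.3761 eV.
λ = 1240 / 0.3761 = 3300 nm.

3300 nm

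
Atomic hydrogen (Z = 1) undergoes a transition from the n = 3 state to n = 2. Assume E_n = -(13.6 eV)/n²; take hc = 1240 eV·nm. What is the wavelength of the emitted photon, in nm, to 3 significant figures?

ΔE = 13.60 × (1/2² − 1/3²) = 13.60 × 0.1389 = 1.889 eV.
λ = hc/ΔE = 1240 / 1.889 = 656 nm.
This line belongs to the Balmer series.

656 nm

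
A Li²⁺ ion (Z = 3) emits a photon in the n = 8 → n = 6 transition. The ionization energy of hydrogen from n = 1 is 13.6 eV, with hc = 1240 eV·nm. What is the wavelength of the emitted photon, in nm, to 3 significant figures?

834 nm

For Z = 3 the level energies scale as Z², so the effective Rydberg energy is 13.6 × 9 = 122.4 eV.
ΔE = 122.4 × (1/6² − 1/8²) = 122.4 × 0.01215 = 1.488 eV.
λ = hc/ΔE = 1240 / 1.488 = 834 nm.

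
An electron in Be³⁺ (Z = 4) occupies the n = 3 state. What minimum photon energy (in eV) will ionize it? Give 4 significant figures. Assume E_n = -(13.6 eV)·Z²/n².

E_n = −13.6 Z²/n² = −217.6/n² eV for Z = 4.
E_3 = −217.6/9 = −24.18 eV, so ionization (to E = 0) requires 24.18 eV.

24.18 eV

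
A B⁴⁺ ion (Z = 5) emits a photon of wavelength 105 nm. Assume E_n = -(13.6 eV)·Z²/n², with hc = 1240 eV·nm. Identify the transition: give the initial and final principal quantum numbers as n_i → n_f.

n_i = 6, n_f = 4

The photon energy is ΔE = hc/λ = 1240 / 105 = 11.81 eV.
With Z = 5, ΔE = 340.0 × (1/n_f² − 1/n_i²), so 1/n_f² − 1/n_i² = 0.03473.
Trying n_f = 4 gives 1/n_i² = 0.02777, i.e. n_i ≈ 6; this pair matches.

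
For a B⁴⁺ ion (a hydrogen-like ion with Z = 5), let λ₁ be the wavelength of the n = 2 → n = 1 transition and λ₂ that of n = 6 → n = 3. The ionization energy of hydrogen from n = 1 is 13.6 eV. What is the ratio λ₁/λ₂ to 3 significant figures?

0.111

λ ∝ 1/ΔE ∝ 1/(1/n_f² − 1/n_i²), and the Z² and hc factors cancel in the ratio.
λ₁/λ₂ = (1/3² − 1/6²)/(1/1² − 1/2²) = 0.08333/0.7500 = 0.111.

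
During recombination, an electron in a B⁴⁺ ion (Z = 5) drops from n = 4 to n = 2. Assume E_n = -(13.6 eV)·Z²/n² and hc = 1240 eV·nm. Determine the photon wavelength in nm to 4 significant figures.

For Z = 5 the level energies scale as Z², so the effective Rydberg energy is 13.6 × 25 = 340.0 eV.
ΔE = 340.0 × (1/2² − 1/4²) = 340.0 × 0.1875 = 63.75 eV.
λ = hc/ΔE = 1240 / 63.75 = 19.45 nm.

19.45 nm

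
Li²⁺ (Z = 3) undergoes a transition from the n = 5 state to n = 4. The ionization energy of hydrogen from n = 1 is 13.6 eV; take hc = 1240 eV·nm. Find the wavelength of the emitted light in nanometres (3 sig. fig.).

450 nm

For Z = 3 the level energies scale as Z², so the effective Rydberg energy is 13.6 × 9 = 122.4 eV.
ΔE = 122.4 × (1/4² − 1/5²) = 122.4 × 0.02250 = 2.754 eV.
λ = hc/ΔE = 1240 / 2.754 = 450 nm.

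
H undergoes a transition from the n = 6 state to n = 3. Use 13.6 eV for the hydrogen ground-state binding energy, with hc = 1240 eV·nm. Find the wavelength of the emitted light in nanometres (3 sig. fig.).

1090 nm

ΔE = 13.60 × (1/3² − 1/6²) = 13.60 × 0.08333 = 1.133 eV.
λ = hc/ΔE = 1240 / 1.133 = 1090 nm.
This line belongs to the Paschen series.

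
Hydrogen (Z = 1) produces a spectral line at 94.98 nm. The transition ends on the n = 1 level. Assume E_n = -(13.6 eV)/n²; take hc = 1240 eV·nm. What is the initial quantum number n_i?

n_i = 5

The photon energy is ΔE = hc/λ = 1240 / 94.98 = 13.06 eV.
With Z = 1, ΔE = 13.60 × (1/n_f² − 1/n_i²), so 1/n_f² − 1/n_i² = 0.9600.
With n_f = 1: 1/n_i² = 1/1 − 0.9600 = 0.04005, so n_i ≈ 5.00.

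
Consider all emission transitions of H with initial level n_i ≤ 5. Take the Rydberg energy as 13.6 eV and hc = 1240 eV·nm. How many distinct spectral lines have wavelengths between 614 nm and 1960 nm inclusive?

3

Enumerate all n_i → n_f pairs with 1 ≤ n_f < n_i ≤ 5 and compute λ = 1240 / [13.6·1·(1/n_f² − 1/n_i²)].
Lines falling in [614, 1960] nm: 3→2 (656.5 nm), 5→3 (1282 nm), 4→3 (1876 nm).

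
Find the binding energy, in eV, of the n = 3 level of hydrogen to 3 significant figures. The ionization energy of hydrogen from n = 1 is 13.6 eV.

1.51 eV

E_3 = −13.60/9 = −1.51 eV, so ionization (to E = 0) requires 1.51 eV.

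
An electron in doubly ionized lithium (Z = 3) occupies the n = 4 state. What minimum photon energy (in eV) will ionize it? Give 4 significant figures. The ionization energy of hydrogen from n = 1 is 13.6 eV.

7.650 eV

E_n = −13.6 Z²/n² = −122.4/n² eV for Z = 3.
E_4 = −122.4/16 = −7.650 eV, so ionization (to E = 0) requires 7.650 eV.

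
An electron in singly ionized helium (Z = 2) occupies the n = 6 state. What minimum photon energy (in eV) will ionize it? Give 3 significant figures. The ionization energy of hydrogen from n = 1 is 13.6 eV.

E_n = −13.6 Z²/n² = −54.40/n² eV for Z = 2.
E_6 = −54.40/36 = −1.51 eV, so ionization (to E = 0) requires 1.51 eV.

1.51 eV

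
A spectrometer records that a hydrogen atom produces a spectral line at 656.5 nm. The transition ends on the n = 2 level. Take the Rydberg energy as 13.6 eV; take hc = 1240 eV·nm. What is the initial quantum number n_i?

n_i = 3

The photon energy is ΔE = hc/λ = 1240 / 656.5 = 1.889 eV.
With Z = 1, ΔE = 13.60 × (1/n_f² − 1/n_i²), so 1/n_f² − 1/n_i² = 0.1389.
With n_f = 2: 1/n_i² = 1/4 − 0.1389 = 0.1111, so n_i ≈ 3.00.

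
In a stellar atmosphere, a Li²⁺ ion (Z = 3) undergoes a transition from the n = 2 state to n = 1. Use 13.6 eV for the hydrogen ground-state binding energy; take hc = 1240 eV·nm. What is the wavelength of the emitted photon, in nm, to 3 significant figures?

13.5 nm

For Z = 3 the level energies scale as Z², so the effective Rydberg energy is 13.6 × 9 = 122.4 eV.
ΔE = 122.4 × (1/1² − 1/2²) = 122.4 × 0.7500 = 91.80 eV.
λ = hc/ΔE = 1240 / 91.80 = 13.5 nm.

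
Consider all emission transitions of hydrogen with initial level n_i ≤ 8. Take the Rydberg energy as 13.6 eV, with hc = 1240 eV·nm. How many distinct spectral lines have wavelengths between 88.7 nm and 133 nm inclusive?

7

Enumerate all n_i → n_f pairs with 1 ≤ n_f < n_i ≤ 8 and compute λ = 1240 / [13.6·1·(1/n_f² − 1/n_i²)].
Lines falling in [88.7, 133] nm: 8→1 (92.62 nm), 7→1 (93.08 nm), 6→1 (93.78 nm), 5→1 (94.98 nm), 4→1 (97.25 nm), 3→1 (102.6 nm), 2→1 (121.6 nm).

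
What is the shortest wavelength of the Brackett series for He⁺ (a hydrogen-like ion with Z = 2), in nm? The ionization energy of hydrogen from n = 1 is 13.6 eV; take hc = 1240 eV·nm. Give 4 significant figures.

The Brackett series has lower level n_f = 4; the series limit corresponds to n_i → ∞.
ΔE_max = 13.6 × 4 / 4² = 3.400 eV.
λ_min = 1240 / 3.400 = 364.7 nm.

364.7 nm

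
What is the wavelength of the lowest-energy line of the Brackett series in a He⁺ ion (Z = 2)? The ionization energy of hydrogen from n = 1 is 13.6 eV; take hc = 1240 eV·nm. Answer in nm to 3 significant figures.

The Brackett series terminates on n_f = 4; the first line has n_i = 4+1 = 5.
ΔE = 54.40 × (1/4² − 1/5²) = 1.224 eV.
λ = 1240 / 1.224 = 1010 nm.

1010 nm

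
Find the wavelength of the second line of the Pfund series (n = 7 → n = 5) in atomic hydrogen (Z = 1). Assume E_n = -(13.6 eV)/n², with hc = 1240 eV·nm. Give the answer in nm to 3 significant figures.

4650 nm

The Pfund series terminates on n_f = 5; the second line has n_i = 5+2 = 7.
ΔE = 13.60 × (1/5² − 1/7²) = 0.2664 eV.
λ = 1240 / 0.2664 = 4650 nm.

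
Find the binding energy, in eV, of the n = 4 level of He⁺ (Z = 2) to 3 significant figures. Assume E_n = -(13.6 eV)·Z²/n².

E_n = −13.6 Z²/n² = −54.40/n² eV for Z = 2.
E_4 = −54.40/16 = −3.40 eV, so ionization (to E = 0) requires 3.40 eV.

3.40 eV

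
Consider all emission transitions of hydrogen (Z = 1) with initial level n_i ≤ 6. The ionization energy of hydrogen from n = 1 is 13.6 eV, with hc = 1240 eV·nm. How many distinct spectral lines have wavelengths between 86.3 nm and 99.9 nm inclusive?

3

Enumerate all n_i → n_f pairs with 1 ≤ n_f < n_i ≤ 6 and compute λ = 1240 / [13.6·1·(1/n_f² − 1/n_i²)].
Lines falling in [86.3, 99.9] nm: 6→1 (93.78 nm), 5→1 (94.98 nm), 4→1 (97.25 nm).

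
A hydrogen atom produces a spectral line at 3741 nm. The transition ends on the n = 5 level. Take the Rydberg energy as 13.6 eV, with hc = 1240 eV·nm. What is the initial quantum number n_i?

The photon energy is ΔE = hc/λ = 1240 / 3741 = 0.3315 eV.
With Z = 1, ΔE = 13.60 × (1/n_f² − 1/n_i²), so 1/n_f² − 1/n_i² = 0.02437.
With n_f = 5: 1/n_i² = 1/25 − 0.02437 = 0.01563, so n_i ≈ 8.00.

n_i = 8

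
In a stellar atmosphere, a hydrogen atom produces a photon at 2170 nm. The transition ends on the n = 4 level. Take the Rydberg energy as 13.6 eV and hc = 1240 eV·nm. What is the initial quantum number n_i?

The photon energy is ΔE = hc/λ = 1240 / 2170 = 0.5714 eV.
With Z = 1, ΔE = 13.60 × (1/n_f² − 1/n_i²), so 1/n_f² − 1/n_i² = 0.04202.
With n_f = 4: 1/n_i² = 1/16 − 0.04202 = 0.02048, so n_i ≈ 6.99.

n_i = 7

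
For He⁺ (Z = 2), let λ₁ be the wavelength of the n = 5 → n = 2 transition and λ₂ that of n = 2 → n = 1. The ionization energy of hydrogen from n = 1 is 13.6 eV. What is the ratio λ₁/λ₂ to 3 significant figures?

λ ∝ 1/ΔE ∝ 1/(1/n_f² − 1/n_i²), and the Z² and hc factors cancel in the ratio.
λ₁/λ₂ = (1/1² − 1/2²)/(1/2² − 1/5²) = 0.7500/0.2100 = 3.57.

3.57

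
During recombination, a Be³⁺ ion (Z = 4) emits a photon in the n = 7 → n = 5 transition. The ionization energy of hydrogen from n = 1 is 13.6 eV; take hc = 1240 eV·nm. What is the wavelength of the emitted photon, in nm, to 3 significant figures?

For Z = 4 the level energies scale as Z², so the effective Rydberg energy is 13.6 × 16 = 217.6 eV.
ΔE = 217.6 × (1/5² − 1/7²) = 217.6 × 0.01959 = 4.263 eV.
λ = hc/ΔE = 1240 / 4.263 = 291 nm.

291 nm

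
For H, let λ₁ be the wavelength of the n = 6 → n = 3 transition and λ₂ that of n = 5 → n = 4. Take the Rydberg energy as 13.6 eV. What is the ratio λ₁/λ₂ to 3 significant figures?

0.270

λ ∝ 1/ΔE ∝ 1/(1/n_f² − 1/n_i²), and the Z² and hc factors cancel in the ratio.
λ₁/λ₂ = (1/4² − 1/5²)/(1/3² − 1/6²) = 0.02250/0.08333 = 0.270.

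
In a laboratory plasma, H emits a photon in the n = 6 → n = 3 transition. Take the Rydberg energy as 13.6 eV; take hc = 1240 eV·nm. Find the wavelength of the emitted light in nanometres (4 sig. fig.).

1094 nm

ΔE = 13.60 × (1/3² − 1/6²) = 13.60 × 0.08333 = 1.133 eV.
λ = hc/ΔE = 1240 / 1.133 = 1094 nm.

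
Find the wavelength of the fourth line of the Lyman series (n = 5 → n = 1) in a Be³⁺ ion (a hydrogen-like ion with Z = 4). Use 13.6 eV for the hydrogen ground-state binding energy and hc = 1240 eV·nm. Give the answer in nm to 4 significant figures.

5.936 nm

The Lyman series terminates on n_f = 1; the fourth line has n_i = 1+4 = 5.
ΔE = 217.6 × (1/1² − 1/5²) = 208.9 eV.
λ = 1240 / 208.9 = 5.936 nm.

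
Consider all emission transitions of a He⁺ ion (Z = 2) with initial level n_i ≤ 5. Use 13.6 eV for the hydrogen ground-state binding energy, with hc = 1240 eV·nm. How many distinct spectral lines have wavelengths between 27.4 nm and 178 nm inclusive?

Enumerate all n_i → n_f pairs with 1 ≤ n_f < n_i ≤ 5 and compute λ = 1240 / [13.6·4·(1/n_f² − 1/n_i²)].
Lines falling in [27.4, 178] nm: 2→1 (30.39 nm), 5→2 (108.5 nm), 4→2 (121.6 nm), 3→2 (164.1 nm).

4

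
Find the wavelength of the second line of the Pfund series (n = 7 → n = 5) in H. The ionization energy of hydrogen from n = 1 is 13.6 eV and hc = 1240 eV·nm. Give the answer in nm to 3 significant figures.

The Pfund series terminates on n_f = 5; the second line has n_i = 5+2 = 7.
ΔE = 13.60 × (1/5² − 1/7²) = 0.2664 eV.
λ = 1240 / 0.2664 = 4650 nm.

4650 nm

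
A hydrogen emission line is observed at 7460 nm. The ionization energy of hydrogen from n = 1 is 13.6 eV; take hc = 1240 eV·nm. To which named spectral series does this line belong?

Pfund

ΔE = 1240/7460 = 0.1662 eV.
This matches 13.6 × (1/5² − 1/6²), so n_f = 5: the Pfund series.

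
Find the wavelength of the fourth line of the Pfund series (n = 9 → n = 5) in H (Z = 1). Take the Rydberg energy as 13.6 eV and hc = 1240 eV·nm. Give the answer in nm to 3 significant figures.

3300 nm

The Pfund series terminates on n_f = 5; the fourth line has n_i = 5+4 = 9.
ΔE = 13.60 × (1/5² − 1/9²) = 0.3761 eV.
λ = 1240 / 0.3761 = 3300 nm.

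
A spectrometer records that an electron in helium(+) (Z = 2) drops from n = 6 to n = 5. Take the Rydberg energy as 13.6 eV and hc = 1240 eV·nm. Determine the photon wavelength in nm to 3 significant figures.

1860 nm

For Z = 2 the level energies scale as Z², so the effective Rydberg energy is 13.6 × 4 = 54.40 eV.
ΔE = 54.40 × (1/5² − 1/6²) = 54.40 × 0.01222 = 0.6649 eV.
λ = hc/ΔE = 1240 / 0.6649 = 1860 nm.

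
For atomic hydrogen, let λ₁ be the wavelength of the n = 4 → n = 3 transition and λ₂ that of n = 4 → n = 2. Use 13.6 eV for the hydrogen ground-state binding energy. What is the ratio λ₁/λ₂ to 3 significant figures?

3.86

λ ∝ 1/ΔE ∝ 1/(1/n_f² − 1/n_i²), and the Z² and hc factors cancel in the ratio.
λ₁/λ₂ = (1/2² − 1/4²)/(1/3² − 1/4²) = 0.1875/0.04861 = 3.86.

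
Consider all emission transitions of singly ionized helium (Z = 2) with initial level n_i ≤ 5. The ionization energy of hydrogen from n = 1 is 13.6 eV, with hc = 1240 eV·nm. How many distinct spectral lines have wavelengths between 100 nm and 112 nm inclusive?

1

Enumerate all n_i → n_f pairs with 1 ≤ n_f < n_i ≤ 5 and compute λ = 1240 / [13.6·4·(1/n_f² − 1/n_i²)].
Lines falling in [100, 112] nm: 5→2 (108.5 nm).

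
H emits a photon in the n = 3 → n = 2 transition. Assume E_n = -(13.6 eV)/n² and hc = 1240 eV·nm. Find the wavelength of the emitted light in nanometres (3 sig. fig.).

656 nm

ΔE = 13.60 × (1/2² − 1/3²) = 13.60 × 0.1389 = 1.889 eV.
λ = hc/ΔE = 1240 / 1.889 = 656 nm.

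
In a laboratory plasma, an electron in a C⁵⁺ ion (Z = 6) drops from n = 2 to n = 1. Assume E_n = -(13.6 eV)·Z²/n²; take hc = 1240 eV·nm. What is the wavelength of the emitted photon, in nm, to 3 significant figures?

For Z = 6 the level energies scale as Z², so the effective Rydberg energy is 13.6 × 36 = 489.6 eV.
ΔE = 489.6 × (1/1² − 1/2²) = 489.6 × 0.7500 = 367.2 eV.
λ = hc/ΔE = 1240 / 367.2 = 3.38 nm.

3.38 nm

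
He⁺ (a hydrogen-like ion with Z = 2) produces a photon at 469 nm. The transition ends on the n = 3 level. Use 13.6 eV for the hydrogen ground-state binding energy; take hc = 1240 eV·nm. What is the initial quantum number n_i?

n_i = 4

The photon energy is ΔE = hc/λ = 1240 / 469 = 2.644 eV.
With Z = 2, ΔE = 54.40 × (1/n_f² − 1/n_i²), so 1/n_f² − 1/n_i² = 0.04860.
With n_f = 3: 1/n_i² = 1/9 − 0.04860 = 0.06251, so n_i ≈ 4.00.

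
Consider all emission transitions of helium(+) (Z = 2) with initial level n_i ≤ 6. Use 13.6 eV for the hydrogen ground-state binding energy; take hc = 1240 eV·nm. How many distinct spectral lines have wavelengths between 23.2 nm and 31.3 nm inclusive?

5

Enumerate all n_i → n_f pairs with 1 ≤ n_f < n_i ≤ 6 and compute λ = 1240 / [13.6·4·(1/n_f² − 1/n_i²)].
Lines falling in [23.2, 31.3] nm: 6→1 (23.45 nm), 5→1 (23.74 nm), 4→1 (24.31 nm), 3→1 (25.64 nm), 2→1 (30.39 nm).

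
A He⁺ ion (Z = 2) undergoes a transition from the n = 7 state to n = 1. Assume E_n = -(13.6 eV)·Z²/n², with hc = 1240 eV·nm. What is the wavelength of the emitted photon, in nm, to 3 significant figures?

23.3 nm

For Z = 2 the level energies scale as Z², so the effective Rydberg energy is 13.6 × 4 = 54.40 eV.
ΔE = 54.40 × (1/1² − 1/7²) = 54.40 × 0.9796 = 53.29 eV.
λ = hc/ΔE = 1240 / 53.29 = 23.3 nm.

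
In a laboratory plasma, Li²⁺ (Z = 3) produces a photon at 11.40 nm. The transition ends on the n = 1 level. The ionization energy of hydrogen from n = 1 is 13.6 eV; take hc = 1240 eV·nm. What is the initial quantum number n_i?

n_i = 3

The photon energy is ΔE = hc/λ = 1240 / 11.40 = 108.8 eV.
With Z = 3, ΔE = 122.4 × (1/n_f² − 1/n_i²), so 1/n_f² − 1/n_i² = 0.8887.
With n_f = 1: 1/n_i² = 1/1 − 0.8887 = 0.1113, so n_i ≈ 3.00.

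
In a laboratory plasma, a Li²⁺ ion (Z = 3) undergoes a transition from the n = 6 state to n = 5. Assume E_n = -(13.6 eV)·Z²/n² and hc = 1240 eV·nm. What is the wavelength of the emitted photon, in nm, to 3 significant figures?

829 nm

For Z = 3 the level energies scale as Z², so the effective Rydberg energy is 13.6 × 9 = 122.4 eV.
ΔE = 122.4 × (1/5² − 1/6²) = 122.4 × 0.01222 = 1.496 eV.
λ = hc/ΔE = 1240 / 1.496 = 829 nm.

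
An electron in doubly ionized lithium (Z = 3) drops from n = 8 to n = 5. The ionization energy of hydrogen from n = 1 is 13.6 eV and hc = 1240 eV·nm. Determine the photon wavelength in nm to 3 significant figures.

416 nm

For Z = 3 the level energies scale as Z², so the effective Rydberg energy is 13.6 × 9 = 122.4 eV.
ΔE = 122.4 × (1/5² − 1/8²) = 122.4 × 0.02438 = 2.984 eV.
λ = hc/ΔE = 1240 / 2.984 = 416 nm.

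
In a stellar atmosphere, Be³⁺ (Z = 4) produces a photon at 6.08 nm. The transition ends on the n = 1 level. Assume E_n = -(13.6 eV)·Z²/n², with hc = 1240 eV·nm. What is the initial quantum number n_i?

The photon energy is ΔE = hc/λ = 1240 / 6.08 = 203.9 eV.
With Z = 4, ΔE = 217.6 × (1/n_f² − 1/n_i²), so 1/n_f² − 1/n_i² = 0.9373.
With n_f = 1: 1/n_i² = 1/1 − 0.9373 = 0.06274, so n_i ≈ 3.99.

n_i = 4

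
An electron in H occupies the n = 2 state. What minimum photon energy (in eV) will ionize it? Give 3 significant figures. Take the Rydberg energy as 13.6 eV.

3.40 eV

E_2 = −13.60/4 = −3.40 eV, so ionization (to E = 0) requires 3.40 eV.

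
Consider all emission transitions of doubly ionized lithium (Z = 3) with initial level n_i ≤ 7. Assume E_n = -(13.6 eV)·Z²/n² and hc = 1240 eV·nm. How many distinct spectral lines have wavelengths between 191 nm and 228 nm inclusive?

1

Enumerate all n_i → n_f pairs with 1 ≤ n_f < n_i ≤ 7 and compute λ = 1240 / [13.6·9·(1/n_f² − 1/n_i²)].
Lines falling in [191, 228] nm: 4→3 (208.4 nm).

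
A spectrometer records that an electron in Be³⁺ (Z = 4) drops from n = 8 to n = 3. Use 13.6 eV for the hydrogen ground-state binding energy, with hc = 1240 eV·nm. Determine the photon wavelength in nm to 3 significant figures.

For Z = 4 the level energies scale as Z², so the effective Rydberg energy is 13.6 × 16 = 217.6 eV.
ΔE = 217.6 × (1/3² − 1/8²) = 217.6 × 0.09549 = 20.78 eV.
λ = hc/ΔE = 1240 / 20.78 = 59.7 nm.

59.7 nm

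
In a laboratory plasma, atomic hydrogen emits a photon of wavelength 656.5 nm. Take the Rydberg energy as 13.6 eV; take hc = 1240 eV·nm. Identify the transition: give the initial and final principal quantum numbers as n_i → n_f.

The photon energy is ΔE = hc/λ = 1240 / 656.5 = 1.889 eV.
With Z = 1, ΔE = 13.60 × (1/n_f² − 1/n_i²), so 1/n_f² − 1/n_i² = 0.1389.
Trying n_f = 2 gives 1/n_i² = 0.1111, i.e. n_i ≈ 3; this pair matches.

n_i = 3, n_f = 2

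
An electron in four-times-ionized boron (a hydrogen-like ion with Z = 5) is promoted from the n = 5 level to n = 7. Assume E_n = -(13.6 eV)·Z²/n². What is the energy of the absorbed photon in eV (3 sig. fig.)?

6.66 eV

The Bohr energies scale as Z², so for Z = 5: E_n = −340.0/n² eV.
E_7 = −340.0/49 = −6.939 eV and E_5 = −340.0/25 = −13.60 eV.
The photon energy is |E_7 − E_5| = 6.66 eV.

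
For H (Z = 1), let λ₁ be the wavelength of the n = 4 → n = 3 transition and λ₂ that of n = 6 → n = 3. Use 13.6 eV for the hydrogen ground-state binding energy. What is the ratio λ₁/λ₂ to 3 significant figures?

λ ∝ 1/ΔE ∝ 1/(1/n_f² − 1/n_i²), and the Z² and hc factors cancel in the ratio.
λ₁/λ₂ = (1/3² − 1/6²)/(1/3² − 1/4²) = 0.08333/0.04861 = 1.71.

1.71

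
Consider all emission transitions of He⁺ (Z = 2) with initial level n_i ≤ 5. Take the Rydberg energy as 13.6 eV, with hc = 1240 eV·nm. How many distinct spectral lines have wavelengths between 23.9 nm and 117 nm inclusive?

Enumerate all n_i → n_f pairs with 1 ≤ n_f < n_i ≤ 5 and compute λ = 1240 / [13.6·4·(1/n_f² − 1/n_i²)].
Lines falling in [23.9, 117] nm: 4→1 (24.31 nm), 3→1 (25.64 nm), 2→1 (30.39 nm), 5→2 (108.5 nm).

4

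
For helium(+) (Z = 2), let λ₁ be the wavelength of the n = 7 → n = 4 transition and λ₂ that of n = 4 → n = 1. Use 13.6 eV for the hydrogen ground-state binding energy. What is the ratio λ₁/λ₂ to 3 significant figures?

22.3

λ ∝ 1/ΔE ∝ 1/(1/n_f² − 1/n_i²), and the Z² and hc factors cancel in the ratio.
λ₁/λ₂ = (1/1² − 1/4²)/(1/4² − 1/7²) = 0.9375/0.04209 = 22.3.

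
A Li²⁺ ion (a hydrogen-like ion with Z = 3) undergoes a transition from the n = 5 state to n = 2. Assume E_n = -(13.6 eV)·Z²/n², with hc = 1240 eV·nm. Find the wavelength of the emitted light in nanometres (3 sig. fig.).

48.2 nm

For Z = 3 the level energies scale as Z², so the effective Rydberg energy is 13.6 × 9 = 122.4 eV.
ΔE = 122.4 × (1/2² − 1/5²) = 122.4 × 0.2100 = 25.70 eV.
λ = hc/ΔE = 1240 / 25.70 = 48.2 nm.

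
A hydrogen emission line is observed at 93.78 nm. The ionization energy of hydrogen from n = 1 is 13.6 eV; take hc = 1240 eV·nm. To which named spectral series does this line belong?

ΔE = 1240/93.78 = 13.22 eV.
This matches 13.6 × (1/1² − 1/6²), so n_f = 1: the Lyman series.

Lyman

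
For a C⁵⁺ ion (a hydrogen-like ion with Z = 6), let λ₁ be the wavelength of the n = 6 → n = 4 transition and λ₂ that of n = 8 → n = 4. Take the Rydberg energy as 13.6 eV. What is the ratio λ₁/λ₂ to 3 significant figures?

λ ∝ 1/ΔE ∝ 1/(1/n_f² − 1/n_i²), and the Z² and hc factors cancel in the ratio.
λ₁/λ₂ = (1/4² − 1/8²)/(1/4² − 1/6²) = 0.04688/0.03472 = 1.35.

1.35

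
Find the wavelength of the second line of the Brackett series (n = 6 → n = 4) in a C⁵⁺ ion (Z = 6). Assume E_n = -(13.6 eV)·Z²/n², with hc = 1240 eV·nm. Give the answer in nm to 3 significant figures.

The Brackett series terminates on n_f = 4; the second line has n_i = 4+2 = 6.
ΔE = 489.6 × (1/4² − 1/6²) = 17.00 eV.
λ = 1240 / 17.00 = 72.9 nm.

72.9 nm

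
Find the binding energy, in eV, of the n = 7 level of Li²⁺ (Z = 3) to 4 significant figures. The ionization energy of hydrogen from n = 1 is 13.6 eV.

E_n = −13.6 Z²/n² = −122.4/n² eV for Z = 3.
E_7 = −122.4/49 = −2.498 eV, so ionization (to E = 0) requires 2.498 eV.

2.498 eV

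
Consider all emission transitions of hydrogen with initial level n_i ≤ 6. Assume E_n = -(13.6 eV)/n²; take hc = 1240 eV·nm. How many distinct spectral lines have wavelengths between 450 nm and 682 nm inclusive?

Enumerate all n_i → n_f pairs with 1 ≤ n_f < n_i ≤ 6 and compute λ = 1240 / [13.6·1·(1/n_f² − 1/n_i²)].
Lines falling in [450, 682] nm: 4→2 (486.3 nm), 3→2 (656.5 nm).

2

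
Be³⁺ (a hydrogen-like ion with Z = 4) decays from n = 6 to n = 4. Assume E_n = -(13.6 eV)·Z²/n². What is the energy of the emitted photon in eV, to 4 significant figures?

7.556 eV

The Bohr energies scale as Z², so for Z = 4: E_n = −217.6/n² eV.
E_6 = −217.6/36 = −6.044 eV and E_4 = −217.6/16 = −13.60 eV.
The photon energy is |E_6 − E_4| = 7.556 eV.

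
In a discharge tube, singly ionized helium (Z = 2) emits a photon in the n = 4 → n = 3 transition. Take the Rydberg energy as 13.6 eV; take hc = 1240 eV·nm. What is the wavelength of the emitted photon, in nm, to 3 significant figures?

For Z = 2 the level energies scale as Z², so the effective Rydberg energy is 13.6 × 4 = 54.40 eV.
ΔE = 54.40 × (1/3² − 1/4²) = 54.40 × 0.04861 = 2.644 eV.
λ = hc/ΔE = 1240 / 2.644 = 469 nm.

469 nm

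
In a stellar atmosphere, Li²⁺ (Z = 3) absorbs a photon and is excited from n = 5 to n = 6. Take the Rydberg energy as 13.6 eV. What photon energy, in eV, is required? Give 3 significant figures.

1.50 eV

The Bohr energies scale as Z², so for Z = 3: E_n = −122.4/n² eV.
E_6 = −122.4/36 = −3.400 eV and E_5 = −122.4/25 = −4.896 eV.
The photon energy is |E_6 − E_5| = 1.50 eV.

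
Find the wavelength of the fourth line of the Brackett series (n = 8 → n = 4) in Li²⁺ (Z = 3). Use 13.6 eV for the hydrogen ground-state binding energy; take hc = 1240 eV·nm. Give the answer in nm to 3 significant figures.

The Brackett series terminates on n_f = 4; the fourth line has n_i = 4+4 = 8.
ΔE = 122.4 × (1/4² − 1/8²) = 5.738 eV.
λ = 1240 / 5.738 = 216 nm.

216 nm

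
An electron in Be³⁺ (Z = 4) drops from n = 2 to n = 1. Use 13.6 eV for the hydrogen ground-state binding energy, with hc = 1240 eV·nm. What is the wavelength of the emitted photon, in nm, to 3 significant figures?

7.60 nm

For Z = 4 the level energies scale as Z², so the effective Rydberg energy is 13.6 × 16 = 217.6 eV.
ΔE = 217.6 × (1/1² − 1/2²) = 217.6 × 0.7500 = 163.2 eV.
λ = hc/ΔE = 1240 / 163.2 = 7.60 nm.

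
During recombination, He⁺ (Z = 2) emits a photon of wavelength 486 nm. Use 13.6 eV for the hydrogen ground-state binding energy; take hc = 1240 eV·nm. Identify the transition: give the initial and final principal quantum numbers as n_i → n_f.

n_i = 8, n_f = 4

The photon energy is ΔE = hc/λ = 1240 / 486 = 2.551 eV.
With Z = 2, ΔE = 54.40 × (1/n_f² − 1/n_i²), so 1/n_f² − 1/n_i² = 0.04690.
Trying n_f = 4 gives 1/n_i² = 0.01560, i.e. n_i ≈ 8; this pair matches.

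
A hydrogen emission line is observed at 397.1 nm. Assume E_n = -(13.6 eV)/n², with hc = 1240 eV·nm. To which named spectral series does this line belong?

ΔE = 1240/397.1 = 3.123 eV.
This matches 13.6 × (1/2² − 1/7²), so n_f = 2: the Balmer series.

Balmer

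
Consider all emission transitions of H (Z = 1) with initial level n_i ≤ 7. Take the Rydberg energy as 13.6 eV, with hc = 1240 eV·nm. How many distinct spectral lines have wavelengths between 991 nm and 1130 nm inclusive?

2

Enumerate all n_i → n_f pairs with 1 ≤ n_f < n_i ≤ 7 and compute λ = 1240 / [13.6·1·(1/n_f² − 1/n_i²)].
Lines falling in [991, 1130] nm: 7→3 (1005 nm), 6→3 (1094 nm).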